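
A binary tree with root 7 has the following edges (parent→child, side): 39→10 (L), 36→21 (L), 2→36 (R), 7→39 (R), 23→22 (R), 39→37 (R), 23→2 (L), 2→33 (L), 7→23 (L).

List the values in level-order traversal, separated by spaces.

7 23 39 2 22 10 37 33 36 21

Level-order visits nodes level by level from the root, left to right within each level.
Level 0: 7
Level 1: 23, 39
Level 2: 2, 22, 10, 37
Level 3: 33, 36
Level 4: 21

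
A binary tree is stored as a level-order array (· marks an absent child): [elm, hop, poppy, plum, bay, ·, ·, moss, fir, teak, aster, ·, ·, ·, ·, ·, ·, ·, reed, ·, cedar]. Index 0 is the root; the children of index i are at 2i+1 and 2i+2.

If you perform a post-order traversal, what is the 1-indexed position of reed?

Post-order visits the left subtree, then the right subtree, then the node.
At elm: go left to hop.
  At hop: go left to plum.
    At plum: go left to moss.
      moss is a leaf — visit moss.
    At plum: go right to fir.
      At fir: no left child.
      At fir: go right to reed.
        reed is a leaf — visit reed.
      Visit fir.
    Visit plum.
  At hop: go right to bay.
    At bay: go left to teak.
      At teak: no left child.
      At teak: go right to cedar.
        cedar is a leaf — visit cedar.
      Visit teak.
    At bay: go right to aster.
      aster is a leaf — visit aster.
    Visit bay.
  Visit hop.
At elm: go right to poppy.
  poppy is a leaf — visit poppy.
Visit elm.
Full post-order sequence: moss, reed, fir, plum, cedar, teak, aster, bay, hop, poppy, elm.

2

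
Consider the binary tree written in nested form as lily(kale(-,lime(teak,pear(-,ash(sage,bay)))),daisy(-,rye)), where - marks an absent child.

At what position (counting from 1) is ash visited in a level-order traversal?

Level-order visits nodes level by level from the root, left to right within each level.
Level 0: lily
Level 1: kale, daisy
Level 2: lime, rye
Level 3: teak, pear
Level 4: ash
Level 5: sage, bay
Full level-order sequence: lily, kale, daisy, lime, rye, teak, pear, ash, sage, bay.

8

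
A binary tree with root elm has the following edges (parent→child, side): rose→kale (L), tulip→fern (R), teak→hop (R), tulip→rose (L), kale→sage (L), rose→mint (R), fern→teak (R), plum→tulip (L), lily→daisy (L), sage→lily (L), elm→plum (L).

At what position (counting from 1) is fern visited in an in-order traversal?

In-order visits the left subtree, then the node, then the right subtree.
At elm: go left to plum.
  At plum: go left to tulip.
    At tulip: go left to rose.
      At rose: go left to kale.
        At kale: go left to sage.
          At sage: go left to lily.
            At lily: go left to daisy.
              daisy is a leaf — visit daisy.
            Visit lily.
            At lily: no right child.
          Visit sage.
          At sage: no right child.
        Visit kale.
        At kale: no right child.
      Visit rose.
      At rose: go right to mint.
        mint is a leaf — visit mint.
    Visit tulip.
    At tulip: go right to fern.
      At fern: no left child.
      Visit fern.
      At fern: go right to teak.
        At teak: no left child.
        Visit teak.
        At teak: go right to hop.
          hop is a leaf — visit hop.
  Visit plum.
  At plum: no right child.
Visit elm.
At elm: no right child.
Full in-order sequence: daisy, lily, sage, kale, rose, mint, tulip, fern, teak, hop, plum, elm.

8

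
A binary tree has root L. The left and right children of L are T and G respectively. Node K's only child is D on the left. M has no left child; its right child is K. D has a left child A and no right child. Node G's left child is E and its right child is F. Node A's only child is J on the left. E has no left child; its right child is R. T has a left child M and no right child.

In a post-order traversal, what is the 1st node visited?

Post-order visits the left subtree, then the right subtree, then the node.
At L: go left to T.
  At T: go left to M.
    At M: no left child.
    At M: go right to K.
      At K: go left to D.
        At D: go left to A.
          At A: go left to J.
            J is a leaf — visit J.
          At A: no right child.
          Visit A.
        At D: no right child.
        Visit D.
      At K: no right child.
      Visit K.
    Visit M.
  At T: no right child.
  Visit T.
At L: go right to G.
  At G: go left to E.
    At E: no left child.
    At E: go right to R.
      R is a leaf — visit R.
    Visit E.
  At G: go right to F.
    F is a leaf — visit F.
  Visit G.
Visit L.
Full post-order sequence: J, A, D, K, M, T, R, E, F, G, L.

J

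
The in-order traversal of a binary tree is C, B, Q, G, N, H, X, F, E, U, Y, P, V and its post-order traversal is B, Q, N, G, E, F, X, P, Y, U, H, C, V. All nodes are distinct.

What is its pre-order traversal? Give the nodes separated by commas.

V, C, H, G, Q, B, N, U, X, F, E, Y, P

The last element of post-order is the root; it splits in-order into left and right subtrees.
Root V: left subtree has 12 nodes {C, B, Q, G, N, H, X, F, E, U, Y, P}, right has 0 { }.
  Root C: left subtree has 0 nodes { }, right has 11 {B, Q, G, N, H, X, F, E, U, Y, P}.
    Root H: left subtree has 4 nodes {B, Q, G, N}, right has 6 {X, F, E, U, Y, P}.
      Root G: left subtree has 2 nodes {B, Q}, right has 1 {N}.
        Root Q: left subtree has 1 node {B}, right has 0 { }.
      Root U: left subtree has 3 nodes {X, F, E}, right has 2 {Y, P}.
        Root X: left subtree has 0 nodes { }, right has 2 {F, E}.
          Root F: left subtree has 0 nodes { }, right has 1 {E}.
        Root Y: left subtree has 0 nodes { }, right has 1 {P}.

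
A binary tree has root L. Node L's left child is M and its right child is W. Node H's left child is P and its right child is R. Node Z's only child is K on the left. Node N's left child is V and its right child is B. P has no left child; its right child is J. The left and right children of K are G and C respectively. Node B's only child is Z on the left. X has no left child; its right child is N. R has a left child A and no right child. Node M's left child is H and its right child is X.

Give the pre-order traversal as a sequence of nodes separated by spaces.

Pre-order visits the node, then its left subtree, then its right subtree.
Visit L.
At L: go left to M.
  Visit M.
  At M: go left to H.
    Visit H.
    At H: go left to P.
      Visit P.
      At P: no left child.
      At P: go right to J.
        J is a leaf — visit J.
    At H: go right to R.
      Visit R.
      At R: go left to A.
        A is a leaf — visit A.
      At R: no right child.
  At M: go right to X.
    Visit X.
    At X: no left child.
    At X: go right to N.
      Visit N.
      At N: go left to V.
        V is a leaf — visit V.
      At N: go right to B.
        Visit B.
        At B: go left to Z.
          Visit Z.
          At Z: go left to K.
            Visit K.
            At K: go left to G.
              G is a leaf — visit G.
            At K: go right to C.
              C is a leaf — visit C.
          At Z: no right child.
        At B: no right child.
At L: go right to W.
  W is a leaf — visit W.

L M H P J R A X N V B Z K G C W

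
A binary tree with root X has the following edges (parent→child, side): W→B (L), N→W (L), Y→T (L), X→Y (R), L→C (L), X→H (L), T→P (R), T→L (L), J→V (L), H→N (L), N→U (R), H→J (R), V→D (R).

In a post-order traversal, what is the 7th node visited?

J

Post-order visits the left subtree, then the right subtree, then the node.
At X: go left to H.
  At H: go left to N.
    At N: go left to W.
      At W: go left to B.
        B is a leaf — visit B.
      At W: no right child.
      Visit W.
    At N: go right to U.
      U is a leaf — visit U.
    Visit N.
  At H: go right to J.
    At J: go left to V.
      At V: no left child.
      At V: go right to D.
        D is a leaf — visit D.
      Visit V.
    At J: no right child.
    Visit J.
  Visit H.
At X: go right to Y.
  At Y: go left to T.
    At T: go left to L.
      At L: go left to C.
        C is a leaf — visit C.
      At L: no right child.
      Visit L.
    At T: go right to P.
      P is a leaf — visit P.
    Visit T.
  At Y: no right child.
  Visit Y.
Visit X.
Full post-order sequence: B, W, U, N, D, V, J, H, C, L, P, T, Y, X.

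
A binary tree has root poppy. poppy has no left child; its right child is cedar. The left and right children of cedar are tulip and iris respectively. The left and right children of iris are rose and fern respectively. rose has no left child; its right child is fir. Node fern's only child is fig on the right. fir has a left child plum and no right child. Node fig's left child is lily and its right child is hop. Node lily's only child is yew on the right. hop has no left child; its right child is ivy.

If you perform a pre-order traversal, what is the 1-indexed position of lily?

Pre-order visits the node, then its left subtree, then its right subtree.
Visit poppy.
At poppy: no left child.
At poppy: go right to cedar.
  Visit cedar.
  At cedar: go left to tulip.
    tulip is a leaf — visit tulip.
  At cedar: go right to iris.
    Visit iris.
    At iris: go left to rose.
      Visit rose.
      At rose: no left child.
      At rose: go right to fir.
        Visit fir.
        At fir: go left to plum.
          plum is a leaf — visit plum.
        At fir: no right child.
    At iris: go right to fern.
      Visit fern.
      At fern: no left child.
      At fern: go right to fig.
        Visit fig.
        At fig: go left to lily.
          Visit lily.
          At lily: no left child.
          At lily: go right to yew.
            yew is a leaf — visit yew.
        At fig: go right to hop.
          Visit hop.
          At hop: no left child.
          At hop: go right to ivy.
            ivy is a leaf — visit ivy.
Full pre-order sequence: poppy, cedar, tulip, iris, rose, fir, plum, fern, fig, lily, yew, hop, ivy.

10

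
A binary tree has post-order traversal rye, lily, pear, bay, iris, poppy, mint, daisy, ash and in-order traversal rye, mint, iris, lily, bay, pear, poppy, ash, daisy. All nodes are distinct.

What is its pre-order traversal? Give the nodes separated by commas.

ash, mint, rye, poppy, iris, bay, lily, pear, daisy

The last element of post-order is the root; it splits in-order into left and right subtrees.
Root ash: left subtree has 7 nodes {rye, mint, iris, lily, bay, pear, poppy}, right has 1 {daisy}.
  Root mint: left subtree has 1 node {rye}, right has 5 {iris, lily, bay, pear, poppy}.
    Root poppy: left subtree has 4 nodes {iris, lily, bay, pear}, right has 0 { }.
      Root iris: left subtree has 0 nodes { }, right has 3 {lily, bay, pear}.
        Root bay: left subtree has 1 node {lily}, right has 1 {pear}.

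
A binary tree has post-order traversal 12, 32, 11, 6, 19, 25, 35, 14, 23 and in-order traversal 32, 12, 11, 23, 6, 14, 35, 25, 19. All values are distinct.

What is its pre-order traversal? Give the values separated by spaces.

The last element of post-order is the root; it splits in-order into left and right subtrees.
Root 23: left subtree has 3 nodes {32, 12, 11}, right has 5 {6, 14, 35, 25, 19}.
  Root 11: left subtree has 2 nodes {32, 12}, right has 0 { }.
    Root 32: left subtree has 0 nodes { }, right has 1 {12}.
  Root 14: left subtree has 1 node {6}, right has 3 {35, 25, 19}.
    Root 35: left subtree has 0 nodes { }, right has 2 {25, 19}.
      Root 25: left subtree has 0 nodes { }, right has 1 {19}.

23 11 32 12 14 6 35 25 19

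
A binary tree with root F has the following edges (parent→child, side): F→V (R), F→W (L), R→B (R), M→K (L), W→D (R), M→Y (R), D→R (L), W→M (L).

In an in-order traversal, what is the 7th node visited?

D

In-order visits the left subtree, then the node, then the right subtree.
At F: go left to W.
  At W: go left to M.
    At M: go left to K.
      K is a leaf — visit K.
    Visit M.
    At M: go right to Y.
      Y is a leaf — visit Y.
  Visit W.
  At W: go right to D.
    At D: go left to R.
      At R: no left child.
      Visit R.
      At R: go right to B.
        B is a leaf — visit B.
    Visit D.
    At D: no right child.
Visit F.
At F: go right to V.
  V is a leaf — visit V.
Full in-order sequence: K, M, Y, W, R, B, D, F, V.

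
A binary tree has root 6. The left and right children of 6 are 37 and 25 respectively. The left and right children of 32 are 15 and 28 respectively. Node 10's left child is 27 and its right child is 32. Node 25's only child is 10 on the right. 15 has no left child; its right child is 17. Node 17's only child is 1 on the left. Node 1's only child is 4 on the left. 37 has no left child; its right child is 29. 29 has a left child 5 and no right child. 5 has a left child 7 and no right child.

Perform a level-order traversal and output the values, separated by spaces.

Level-order visits nodes level by level from the root, left to right within each level.
Level 0: 6
Level 1: 37, 25
Level 2: 29, 10
Level 3: 5, 27, 32
Level 4: 7, 15, 28
Level 5: 17
Level 6: 1
Level 7: 4

6 37 25 29 10 5 27 32 7 15 28 17 1 4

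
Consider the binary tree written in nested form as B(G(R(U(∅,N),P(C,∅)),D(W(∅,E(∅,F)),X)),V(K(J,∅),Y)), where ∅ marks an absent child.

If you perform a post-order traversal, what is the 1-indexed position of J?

12

Post-order visits the left subtree, then the right subtree, then the node.
At B: go left to G.
  At G: go left to R.
    At R: go left to U.
      At U: no left child.
      At U: go right to N.
        N is a leaf — visit N.
      Visit U.
    At R: go right to P.
      At P: go left to C.
        C is a leaf — visit C.
      At P: no right child.
      Visit P.
    Visit R.
  At G: go right to D.
    At D: go left to W.
      At W: no left child.
      At W: go right to E.
        At E: no left child.
        At E: go right to F.
          F is a leaf — visit F.
        Visit E.
      Visit W.
    At D: go right to X.
      X is a leaf — visit X.
    Visit D.
  Visit G.
At B: go right to V.
  At V: go left to K.
    At K: go left to J.
      J is a leaf — visit J.
    At K: no right child.
    Visit K.
  At V: go right to Y.
    Y is a leaf — visit Y.
  Visit V.
Visit B.
Full post-order sequence: N, U, C, P, R, F, E, W, X, D, G, J, K, Y, V, B.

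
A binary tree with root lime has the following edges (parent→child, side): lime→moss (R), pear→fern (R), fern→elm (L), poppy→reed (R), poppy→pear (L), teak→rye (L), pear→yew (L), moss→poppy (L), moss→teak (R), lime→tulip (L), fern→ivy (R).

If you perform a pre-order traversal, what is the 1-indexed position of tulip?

Pre-order visits the node, then its left subtree, then its right subtree.
Visit lime.
At lime: go left to tulip.
  tulip is a leaf — visit tulip.
At lime: go right to moss.
  Visit moss.
  At moss: go left to poppy.
    Visit poppy.
    At poppy: go left to pear.
      Visit pear.
      At pear: go left to yew.
        yew is a leaf — visit yew.
      At pear: go right to fern.
        Visit fern.
        At fern: go left to elm.
          elm is a leaf — visit elm.
        At fern: go right to ivy.
          ivy is a leaf — visit ivy.
    At poppy: go right to reed.
      reed is a leaf — visit reed.
  At moss: go right to teak.
    Visit teak.
    At teak: go left to rye.
      rye is a leaf — visit rye.
    At teak: no right child.
Full pre-order sequence: lime, tulip, moss, poppy, pear, yew, fern, elm, ivy, reed, teak, rye.

2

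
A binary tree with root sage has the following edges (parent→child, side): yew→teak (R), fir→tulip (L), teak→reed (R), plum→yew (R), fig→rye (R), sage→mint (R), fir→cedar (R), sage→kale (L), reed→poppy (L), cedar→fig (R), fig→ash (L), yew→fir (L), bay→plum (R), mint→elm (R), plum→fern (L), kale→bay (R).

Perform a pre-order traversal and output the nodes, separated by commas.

sage, kale, bay, plum, fern, yew, fir, tulip, cedar, fig, ash, rye, teak, reed, poppy, mint, elm

Pre-order visits the node, then its left subtree, then its right subtree.
Visit sage.
At sage: go left to kale.
  Visit kale.
  At kale: no left child.
  At kale: go right to bay.
    Visit bay.
    At bay: no left child.
    At bay: go right to plum.
      Visit plum.
      At plum: go left to fern.
        fern is a leaf — visit fern.
      At plum: go right to yew.
        Visit yew.
        At yew: go left to fir.
          Visit fir.
          At fir: go left to tulip.
            tulip is a leaf — visit tulip.
          At fir: go right to cedar.
            Visit cedar.
            At cedar: no left child.
            At cedar: go right to fig.
              Visit fig.
              At fig: go left to ash.
                ash is a leaf — visit ash.
              At fig: go right to rye.
                rye is a leaf — visit rye.
        At yew: go right to teak.
          Visit teak.
          At teak: no left child.
          At teak: go right to reed.
            Visit reed.
            At reed: go left to poppy.
              poppy is a leaf — visit poppy.
            At reed: no right child.
At sage: go right to mint.
  Visit mint.
  At mint: no left child.
  At mint: go right to elm.
    elm is a leaf — visit elm.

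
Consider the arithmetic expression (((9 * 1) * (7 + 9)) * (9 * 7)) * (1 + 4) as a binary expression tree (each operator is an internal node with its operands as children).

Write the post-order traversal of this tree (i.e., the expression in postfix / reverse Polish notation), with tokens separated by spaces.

9 1 * 7 9 + * 9 7 * * 1 4 + *

Post-order on an expression tree gives postfix notation: for each operator, emit left operand, right operand, then the operator.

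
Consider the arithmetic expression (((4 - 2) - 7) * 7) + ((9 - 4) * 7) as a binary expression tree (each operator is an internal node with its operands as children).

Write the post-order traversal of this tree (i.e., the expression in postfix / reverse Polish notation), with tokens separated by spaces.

Post-order on an expression tree gives postfix notation: for each operator, emit left operand, right operand, then the operator.

4 2 - 7 - 7 * 9 4 - 7 * +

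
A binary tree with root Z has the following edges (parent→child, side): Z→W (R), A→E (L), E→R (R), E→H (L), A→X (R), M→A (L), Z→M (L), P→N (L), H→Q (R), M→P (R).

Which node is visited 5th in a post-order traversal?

X

Post-order visits the left subtree, then the right subtree, then the node.
At Z: go left to M.
  At M: go left to A.
    At A: go left to E.
      At E: go left to H.
        At H: no left child.
        At H: go right to Q.
          Q is a leaf — visit Q.
        Visit H.
      At E: go right to R.
        R is a leaf — visit R.
      Visit E.
    At A: go right to X.
      X is a leaf — visit X.
    Visit A.
  At M: go right to P.
    At P: go left to N.
      N is a leaf — visit N.
    At P: no right child.
    Visit P.
  Visit M.
At Z: go right to W.
  W is a leaf — visit W.
Visit Z.
Full post-order sequence: Q, H, R, E, X, A, N, P, M, W, Z.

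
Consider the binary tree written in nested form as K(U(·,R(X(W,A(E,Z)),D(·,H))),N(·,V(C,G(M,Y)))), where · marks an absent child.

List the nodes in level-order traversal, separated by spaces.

Level-order visits nodes level by level from the root, left to right within each level.
Level 0: K
Level 1: U, N
Level 2: R, V
Level 3: X, D, C, G
Level 4: W, A, H, M, Y
Level 5: E, Z

K U N R V X D C G W A H M Y E Z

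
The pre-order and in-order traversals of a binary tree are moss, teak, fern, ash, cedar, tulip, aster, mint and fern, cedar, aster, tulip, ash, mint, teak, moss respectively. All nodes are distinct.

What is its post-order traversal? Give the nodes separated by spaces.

The first element of pre-order is the root; it splits in-order into left and right subtrees.
Root moss: left subtree has 7 nodes {fern, cedar, aster, tulip, ash, mint, teak}, right has 0 { }.
  Root teak: left subtree has 6 nodes {fern, cedar, aster, tulip, ash, mint}, right has 0 { }.
    Root fern: left subtree has 0 nodes { }, right has 5 {cedar, aster, tulip, ash, mint}.
      Root ash: left subtree has 3 nodes {cedar, aster, tulip}, right has 1 {mint}.
        Root cedar: left subtree has 0 nodes { }, right has 2 {aster, tulip}.
          Root tulip: left subtree has 1 node {aster}, right has 0 { }.

aster tulip cedar mint ash fern teak moss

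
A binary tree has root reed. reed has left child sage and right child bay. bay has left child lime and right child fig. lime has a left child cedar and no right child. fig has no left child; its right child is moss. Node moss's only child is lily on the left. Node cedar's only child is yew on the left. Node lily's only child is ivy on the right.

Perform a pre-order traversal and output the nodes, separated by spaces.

Pre-order visits the node, then its left subtree, then its right subtree.
Visit reed.
At reed: go left to sage.
  sage is a leaf — visit sage.
At reed: go right to bay.
  Visit bay.
  At bay: go left to lime.
    Visit lime.
    At lime: go left to cedar.
      Visit cedar.
      At cedar: go left to yew.
        yew is a leaf — visit yew.
      At cedar: no right child.
    At lime: no right child.
  At bay: go right to fig.
    Visit fig.
    At fig: no left child.
    At fig: go right to moss.
      Visit moss.
      At moss: go left to lily.
        Visit lily.
        At lily: no left child.
        At lily: go right to ivy.
          ivy is a leaf — visit ivy.
      At moss: no right child.

reed sage bay lime cedar yew fig moss lily ivy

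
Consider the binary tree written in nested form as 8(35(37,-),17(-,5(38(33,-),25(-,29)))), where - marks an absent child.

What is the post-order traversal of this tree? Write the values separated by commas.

37, 35, 33, 38, 29, 25, 5, 17, 8

Post-order visits the left subtree, then the right subtree, then the node.
At 8: go left to 35.
  At 35: go left to 37.
    37 is a leaf — visit 37.
  At 35: no right child.
  Visit 35.
At 8: go right to 17.
  At 17: no left child.
  At 17: go right to 5.
    At 5: go left to 38.
      At 38: go left to 33.
        33 is a leaf — visit 33.
      At 38: no right child.
      Visit 38.
    At 5: go right to 25.
      At 25: no left child.
      At 25: go right to 29.
        29 is a leaf — visit 29.
      Visit 25.
    Visit 5.
  Visit 17.
Visit 8.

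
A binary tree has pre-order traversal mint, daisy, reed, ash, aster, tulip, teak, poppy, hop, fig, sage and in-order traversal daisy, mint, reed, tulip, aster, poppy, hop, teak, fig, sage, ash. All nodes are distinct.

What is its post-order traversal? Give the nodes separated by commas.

daisy, tulip, hop, poppy, sage, fig, teak, aster, ash, reed, mint

The first element of pre-order is the root; it splits in-order into left and right subtrees.
Root mint: left subtree has 1 node {daisy}, right has 9 {reed, tulip, aster, poppy, hop, teak, fig, sage, ash}.
  Root reed: left subtree has 0 nodes { }, right has 8 {tulip, aster, poppy, hop, teak, fig, sage, ash}.
    Root ash: left subtree has 7 nodes {tulip, aster, poppy, hop, teak, fig, sage}, right has 0 { }.
      Root aster: left subtree has 1 node {tulip}, right has 5 {poppy, hop, teak, fig, sage}.
        Root teak: left subtree has 2 nodes {poppy, hop}, right has 2 {fig, sage}.
          Root poppy: left subtree has 0 nodes { }, right has 1 {hop}.
          Root fig: left subtree has 0 nodes { }, right has 1 {sage}.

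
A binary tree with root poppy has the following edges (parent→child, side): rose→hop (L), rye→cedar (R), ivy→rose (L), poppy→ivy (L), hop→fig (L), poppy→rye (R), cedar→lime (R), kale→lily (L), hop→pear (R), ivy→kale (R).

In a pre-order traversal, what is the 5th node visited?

Pre-order visits the node, then its left subtree, then its right subtree.
Visit poppy.
At poppy: go left to ivy.
  Visit ivy.
  At ivy: go left to rose.
    Visit rose.
    At rose: go left to hop.
      Visit hop.
      At hop: go left to fig.
        fig is a leaf — visit fig.
      At hop: go right to pear.
        pear is a leaf — visit pear.
    At rose: no right child.
  At ivy: go right to kale.
    Visit kale.
    At kale: go left to lily.
      lily is a leaf — visit lily.
    At kale: no right child.
At poppy: go right to rye.
  Visit rye.
  At rye: no left child.
  At rye: go right to cedar.
    Visit cedar.
    At cedar: no left child.
    At cedar: go right to lime.
      lime is a leaf — visit lime.
Full pre-order sequence: poppy, ivy, rose, hop, fig, pear, kale, lily, rye, cedar, lime.

fig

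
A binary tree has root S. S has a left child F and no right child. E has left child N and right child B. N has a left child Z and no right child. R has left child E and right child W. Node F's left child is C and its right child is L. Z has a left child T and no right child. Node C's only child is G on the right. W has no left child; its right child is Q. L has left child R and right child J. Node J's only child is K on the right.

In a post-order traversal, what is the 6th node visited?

B

Post-order visits the left subtree, then the right subtree, then the node.
At S: go left to F.
  At F: go left to C.
    At C: no left child.
    At C: go right to G.
      G is a leaf — visit G.
    Visit C.
  At F: go right to L.
    At L: go left to R.
      At R: go left to E.
        At E: go left to N.
          At N: go left to Z.
            At Z: go left to T.
              T is a leaf — visit T.
            At Z: no right child.
            Visit Z.
          At N: no right child.
          Visit N.
        At E: go right to B.
          B is a leaf — visit B.
        Visit E.
      At R: go right to W.
        At W: no left child.
        At W: go right to Q.
          Q is a leaf — visit Q.
        Visit W.
      Visit R.
    At L: go right to J.
      At J: no left child.
      At J: go right to K.
        K is a leaf — visit K.
      Visit J.
    Visit L.
  Visit F.
At S: no right child.
Visit S.
Full post-order sequence: G, C, T, Z, N, B, E, Q, W, R, K, J, L, F, S.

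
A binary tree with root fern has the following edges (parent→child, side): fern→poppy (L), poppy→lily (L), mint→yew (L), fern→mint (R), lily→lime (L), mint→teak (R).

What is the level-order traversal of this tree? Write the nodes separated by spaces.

Level-order visits nodes level by level from the root, left to right within each level.
Level 0: fern
Level 1: poppy, mint
Level 2: lily, yew, teak
Level 3: lime

fern poppy mint lily yew teak lime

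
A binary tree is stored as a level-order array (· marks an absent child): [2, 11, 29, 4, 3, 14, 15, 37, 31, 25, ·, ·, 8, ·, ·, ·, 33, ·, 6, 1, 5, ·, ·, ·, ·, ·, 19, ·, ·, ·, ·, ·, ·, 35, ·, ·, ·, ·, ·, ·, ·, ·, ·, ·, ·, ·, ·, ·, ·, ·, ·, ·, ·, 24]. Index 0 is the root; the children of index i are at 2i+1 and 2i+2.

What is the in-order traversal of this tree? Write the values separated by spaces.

In-order visits the left subtree, then the node, then the right subtree.
At 2: go left to 11.
  At 11: go left to 4.
    At 4: go left to 37.
      At 37: no left child.
      Visit 37.
      At 37: go right to 33.
        At 33: go left to 35.
          35 is a leaf — visit 35.
        Visit 33.
        At 33: no right child.
    Visit 4.
    At 4: go right to 31.
      At 31: no left child.
      Visit 31.
      At 31: go right to 6.
        6 is a leaf — visit 6.
  Visit 11.
  At 11: go right to 3.
    At 3: go left to 25.
      At 25: go left to 1.
        1 is a leaf — visit 1.
      Visit 25.
      At 25: go right to 5.
        5 is a leaf — visit 5.
    Visit 3.
    At 3: no right child.
Visit 2.
At 2: go right to 29.
  At 29: go left to 14.
    At 14: no left child.
    Visit 14.
    At 14: go right to 8.
      At 8: no left child.
      Visit 8.
      At 8: go right to 19.
        At 19: go left to 24.
          24 is a leaf — visit 24.
        Visit 19.
        At 19: no right child.
  Visit 29.
  At 29: go right to 15.
    15 is a leaf — visit 15.

37 35 33 4 31 6 11 1 25 5 3 2 14 8 24 19 29 15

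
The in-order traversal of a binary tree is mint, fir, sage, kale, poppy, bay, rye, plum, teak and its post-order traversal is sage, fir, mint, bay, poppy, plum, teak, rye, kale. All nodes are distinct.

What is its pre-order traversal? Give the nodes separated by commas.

The last element of post-order is the root; it splits in-order into left and right subtrees.
Root kale: left subtree has 3 nodes {mint, fir, sage}, right has 5 {poppy, bay, rye, plum, teak}.
  Root mint: left subtree has 0 nodes { }, right has 2 {fir, sage}.
    Root fir: left subtree has 0 nodes { }, right has 1 {sage}.
  Root rye: left subtree has 2 nodes {poppy, bay}, right has 2 {plum, teak}.
    Root poppy: left subtree has 0 nodes { }, right has 1 {bay}.
    Root teak: left subtree has 1 node {plum}, right has 0 { }.

kale, mint, fir, sage, rye, poppy, bay, teak, plum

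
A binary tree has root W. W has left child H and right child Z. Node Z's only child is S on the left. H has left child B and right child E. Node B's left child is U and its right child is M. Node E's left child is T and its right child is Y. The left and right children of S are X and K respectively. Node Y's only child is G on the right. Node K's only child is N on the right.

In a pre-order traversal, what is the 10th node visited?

Pre-order visits the node, then its left subtree, then its right subtree.
Visit W.
At W: go left to H.
  Visit H.
  At H: go left to B.
    Visit B.
    At B: go left to U.
      U is a leaf — visit U.
    At B: go right to M.
      M is a leaf — visit M.
  At H: go right to E.
    Visit E.
    At E: go left to T.
      T is a leaf — visit T.
    At E: go right to Y.
      Visit Y.
      At Y: no left child.
      At Y: go right to G.
        G is a leaf — visit G.
At W: go right to Z.
  Visit Z.
  At Z: go left to S.
    Visit S.
    At S: go left to X.
      X is a leaf — visit X.
    At S: go right to K.
      Visit K.
      At K: no left child.
      At K: go right to N.
        N is a leaf — visit N.
  At Z: no right child.
Full pre-order sequence: W, H, B, U, M, E, T, Y, G, Z, S, X, K, N.

Z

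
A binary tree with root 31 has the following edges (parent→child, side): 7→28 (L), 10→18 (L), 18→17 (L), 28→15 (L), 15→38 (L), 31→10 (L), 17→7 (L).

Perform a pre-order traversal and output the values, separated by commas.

31, 10, 18, 17, 7, 28, 15, 38

Pre-order visits the node, then its left subtree, then its right subtree.
Visit 31.
At 31: go left to 10.
  Visit 10.
  At 10: go left to 18.
    Visit 18.
    At 18: go left to 17.
      Visit 17.
      At 17: go left to 7.
        Visit 7.
        At 7: go left to 28.
          Visit 28.
          At 28: go left to 15.
            Visit 15.
            At 15: go left to 38.
              38 is a leaf — visit 38.
            At 15: no right child.
          At 28: no right child.
        At 7: no right child.
      At 17: no right child.
    At 18: no right child.
  At 10: no right child.
At 31: no right child.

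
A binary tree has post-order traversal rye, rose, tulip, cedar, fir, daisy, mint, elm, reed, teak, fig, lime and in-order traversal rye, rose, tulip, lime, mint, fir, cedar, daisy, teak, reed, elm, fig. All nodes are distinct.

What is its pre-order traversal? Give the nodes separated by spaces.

The last element of post-order is the root; it splits in-order into left and right subtrees.
Root lime: left subtree has 3 nodes {rye, rose, tulip}, right has 8 {mint, fir, cedar, daisy, teak, reed, elm, fig}.
  Root tulip: left subtree has 2 nodes {rye, rose}, right has 0 { }.
    Root rose: left subtree has 1 node {rye}, right has 0 { }.
  Root fig: left subtree has 7 nodes {mint, fir, cedar, daisy, teak, reed, elm}, right has 0 { }.
    Root teak: left subtree has 4 nodes {mint, fir, cedar, daisy}, right has 2 {reed, elm}.
      Root mint: left subtree has 0 nodes { }, right has 3 {fir, cedar, daisy}.
        Root daisy: left subtree has 2 nodes {fir, cedar}, right has 0 { }.
          Root fir: left subtree has 0 nodes { }, right has 1 {cedar}.
      Root reed: left subtree has 0 nodes { }, right has 1 {elm}.

lime tulip rose rye fig teak mint daisy fir cedar reed elm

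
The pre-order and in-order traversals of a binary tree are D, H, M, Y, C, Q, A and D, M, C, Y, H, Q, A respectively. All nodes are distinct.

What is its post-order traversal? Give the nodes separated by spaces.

C Y M A Q H D

The first element of pre-order is the root; it splits in-order into left and right subtrees.
Root D: left subtree has 0 nodes { }, right has 6 {M, C, Y, H, Q, A}.
  Root H: left subtree has 3 nodes {M, C, Y}, right has 2 {Q, A}.
    Root M: left subtree has 0 nodes { }, right has 2 {C, Y}.
      Root Y: left subtree has 1 node {C}, right has 0 { }.
    Root Q: left subtree has 0 nodes { }, right has 1 {A}.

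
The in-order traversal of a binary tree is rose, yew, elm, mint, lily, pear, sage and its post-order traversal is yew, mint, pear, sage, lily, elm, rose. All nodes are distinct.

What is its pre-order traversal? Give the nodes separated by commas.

The last element of post-order is the root; it splits in-order into left and right subtrees.
Root rose: left subtree has 0 nodes { }, right has 6 {yew, elm, mint, lily, pear, sage}.
  Root elm: left subtree has 1 node {yew}, right has 4 {mint, lily, pear, sage}.
    Root lily: left subtree has 1 node {mint}, right has 2 {pear, sage}.
      Root sage: left subtree has 1 node {pear}, right has 0 { }.

rose, elm, yew, lily, mint, sage, pear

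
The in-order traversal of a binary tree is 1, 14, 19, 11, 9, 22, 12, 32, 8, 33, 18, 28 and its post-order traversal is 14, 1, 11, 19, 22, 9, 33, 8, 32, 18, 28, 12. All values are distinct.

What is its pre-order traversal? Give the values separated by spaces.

12 9 19 1 14 11 22 28 18 32 8 33

The last element of post-order is the root; it splits in-order into left and right subtrees.
Root 12: left subtree has 6 nodes {1, 14, 19, 11, 9, 22}, right has 5 {32, 8, 33, 18, 28}.
  Root 9: left subtree has 4 nodes {1, 14, 19, 11}, right has 1 {22}.
    Root 19: left subtree has 2 nodes {1, 14}, right has 1 {11}.
      Root 1: left subtree has 0 nodes { }, right has 1 {14}.
  Root 28: left subtree has 4 nodes {32, 8, 33, 18}, right has 0 { }.
    Root 18: left subtree has 3 nodes {32, 8, 33}, right has 0 { }.
      Root 32: left subtree has 0 nodes { }, right has 2 {8, 33}.
        Root 8: left subtree has 0 nodes { }, right has 1 {33}.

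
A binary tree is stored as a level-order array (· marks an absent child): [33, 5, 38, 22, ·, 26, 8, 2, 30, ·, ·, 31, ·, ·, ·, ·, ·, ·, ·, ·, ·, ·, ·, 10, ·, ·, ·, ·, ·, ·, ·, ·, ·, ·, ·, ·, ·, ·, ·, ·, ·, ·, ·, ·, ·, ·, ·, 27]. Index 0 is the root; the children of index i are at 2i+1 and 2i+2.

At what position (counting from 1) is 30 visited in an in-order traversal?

In-order visits the left subtree, then the node, then the right subtree.
At 33: go left to 5.
  At 5: go left to 22.
    At 22: go left to 2.
      2 is a leaf — visit 2.
    Visit 22.
    At 22: go right to 30.
      30 is a leaf — visit 30.
  Visit 5.
  At 5: no right child.
Visit 33.
At 33: go right to 38.
  At 38: go left to 26.
    At 26: go left to 31.
      At 31: go left to 10.
        At 10: go left to 27.
          27 is a leaf — visit 27.
        Visit 10.
        At 10: no right child.
      Visit 31.
      At 31: no right child.
    Visit 26.
    At 26: no right child.
  Visit 38.
  At 38: go right to 8.
    8 is a leaf — visit 8.
Full in-order sequence: 2, 22, 30, 5, 33, 27, 10, 31, 26, 38, 8.

3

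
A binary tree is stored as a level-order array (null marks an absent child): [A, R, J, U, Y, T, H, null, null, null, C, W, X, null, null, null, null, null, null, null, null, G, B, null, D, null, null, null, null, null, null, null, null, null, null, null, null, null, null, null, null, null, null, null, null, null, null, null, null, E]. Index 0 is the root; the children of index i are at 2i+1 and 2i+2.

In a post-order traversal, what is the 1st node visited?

U

Post-order visits the left subtree, then the right subtree, then the node.
At A: go left to R.
  At R: go left to U.
    U is a leaf — visit U.
  At R: go right to Y.
    At Y: no left child.
    At Y: go right to C.
      At C: go left to G.
        G is a leaf — visit G.
      At C: go right to B.
        B is a leaf — visit B.
      Visit C.
    Visit Y.
  Visit R.
At A: go right to J.
  At J: go left to T.
    At T: go left to W.
      At W: no left child.
      At W: go right to D.
        At D: go left to E.
          E is a leaf — visit E.
        At D: no right child.
        Visit D.
      Visit W.
    At T: go right to X.
      X is a leaf — visit X.
    Visit T.
  At J: go right to H.
    H is a leaf — visit H.
  Visit J.
Visit A.
Full post-order sequence: U, G, B, C, Y, R, E, D, W, X, T, H, J, A.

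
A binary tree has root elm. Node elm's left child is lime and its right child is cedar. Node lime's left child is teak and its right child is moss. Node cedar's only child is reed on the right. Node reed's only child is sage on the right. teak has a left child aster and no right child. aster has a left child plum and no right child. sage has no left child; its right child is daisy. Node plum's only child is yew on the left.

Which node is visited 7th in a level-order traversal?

Level-order visits nodes level by level from the root, left to right within each level.
Level 0: elm
Level 1: lime, cedar
Level 2: teak, moss, reed
Level 3: aster, sage
Level 4: plum, daisy
Level 5: yew
Full level-order sequence: elm, lime, cedar, teak, moss, reed, aster, sage, plum, daisy, yew.

aster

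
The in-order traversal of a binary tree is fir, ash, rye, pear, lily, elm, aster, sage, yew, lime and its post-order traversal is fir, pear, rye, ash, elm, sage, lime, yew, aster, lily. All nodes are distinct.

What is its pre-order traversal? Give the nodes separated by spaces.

lily ash fir rye pear aster elm yew sage lime

The last element of post-order is the root; it splits in-order into left and right subtrees.
Root lily: left subtree has 4 nodes {fir, ash, rye, pear}, right has 5 {elm, aster, sage, yew, lime}.
  Root ash: left subtree has 1 node {fir}, right has 2 {rye, pear}.
    Root rye: left subtree has 0 nodes { }, right has 1 {pear}.
  Root aster: left subtree has 1 node {elm}, right has 3 {sage, yew, lime}.
    Root yew: left subtree has 1 node {sage}, right has 1 {lime}.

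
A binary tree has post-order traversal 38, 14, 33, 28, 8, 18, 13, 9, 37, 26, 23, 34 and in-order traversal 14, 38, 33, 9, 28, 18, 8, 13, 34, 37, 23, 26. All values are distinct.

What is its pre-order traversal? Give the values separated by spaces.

34 9 33 14 38 13 18 28 8 23 37 26

The last element of post-order is the root; it splits in-order into left and right subtrees.
Root 34: left subtree has 8 nodes {14, 38, 33, 9, 28, 18, 8, 13}, right has 3 {37, 23, 26}.
  Root 9: left subtree has 3 nodes {14, 38, 33}, right has 4 {28, 18, 8, 13}.
    Root 33: left subtree has 2 nodes {14, 38}, right has 0 { }.
      Root 14: left subtree has 0 nodes { }, right has 1 {38}.
    Root 13: left subtree has 3 nodes {28, 18, 8}, right has 0 { }.
      Root 18: left subtree has 1 node {28}, right has 1 {8}.
  Root 23: left subtree has 1 node {37}, right has 1 {26}.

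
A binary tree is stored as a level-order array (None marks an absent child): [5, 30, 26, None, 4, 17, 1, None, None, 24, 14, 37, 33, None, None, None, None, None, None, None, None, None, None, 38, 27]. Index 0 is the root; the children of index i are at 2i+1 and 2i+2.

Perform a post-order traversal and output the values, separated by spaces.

24 14 4 30 38 27 37 33 17 1 26 5

Post-order visits the left subtree, then the right subtree, then the node.
At 5: go left to 30.
  At 30: no left child.
  At 30: go right to 4.
    At 4: go left to 24.
      24 is a leaf — visit 24.
    At 4: go right to 14.
      14 is a leaf — visit 14.
    Visit 4.
  Visit 30.
At 5: go right to 26.
  At 26: go left to 17.
    At 17: go left to 37.
      At 37: go left to 38.
        38 is a leaf — visit 38.
      At 37: go right to 27.
        27 is a leaf — visit 27.
      Visit 37.
    At 17: go right to 33.
      33 is a leaf — visit 33.
    Visit 17.
  At 26: go right to 1.
    1 is a leaf — visit 1.
  Visit 26.
Visit 5.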